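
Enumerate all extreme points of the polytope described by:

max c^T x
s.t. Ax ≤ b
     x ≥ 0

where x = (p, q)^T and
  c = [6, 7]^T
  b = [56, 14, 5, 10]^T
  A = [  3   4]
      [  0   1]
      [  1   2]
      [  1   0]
Each vertex is the intersection of two constraint boundaries that also satisfies all remaining constraints:
  p = 0 and q = 0 → (0, 0)
  p + 2q = 5 and q = 0 → (5, 0)
  p + 2q = 5 and p = 0 → (0, 2.5)

Vertices: (0, 0), (5, 0), (0, 2.5)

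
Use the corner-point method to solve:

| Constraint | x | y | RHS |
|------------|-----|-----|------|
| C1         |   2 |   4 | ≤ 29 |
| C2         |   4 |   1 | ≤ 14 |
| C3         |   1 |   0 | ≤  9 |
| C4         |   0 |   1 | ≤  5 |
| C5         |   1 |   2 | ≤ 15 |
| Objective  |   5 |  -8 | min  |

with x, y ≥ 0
Each vertex is the intersection of two constraint boundaries that also satisfies all remaining constraints:
  x = 0 and y = 0 → (0, 0)
  4x + y = 14 and y = 0 → (3.5, 0)
  4x + y = 14 and y = 5 → (2.25, 5)
  y = 5 and x = 0 → (0, 5)

Evaluating z = 5x - 8y at each vertex:
  (0, 0): z = 0
  (3.5, 0): z = 17.5
  (2.25, 5): z = -28.75
  (0, 5): z = -40

The minimum is at (0, 5) with z = -40.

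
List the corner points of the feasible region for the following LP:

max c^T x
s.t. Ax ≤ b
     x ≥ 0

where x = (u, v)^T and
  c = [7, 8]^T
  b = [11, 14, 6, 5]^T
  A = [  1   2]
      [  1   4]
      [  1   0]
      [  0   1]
Each vertex is the intersection of two constraint boundaries that also satisfies all remaining constraints:
  u = 0 and v = 0 → (0, 0)
  u = 6 and v = 0 → (6, 0)
  u + 4v = 14 and u = 6 → (6, 2)
  u + 4v = 14 and u = 0 → (0, 3.5)

Vertices: (0, 0), (6, 0), (6, 2), (0, 3.5)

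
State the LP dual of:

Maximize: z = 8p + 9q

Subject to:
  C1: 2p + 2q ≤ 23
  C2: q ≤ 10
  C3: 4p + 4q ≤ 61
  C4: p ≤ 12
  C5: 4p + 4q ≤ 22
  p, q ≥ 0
Minimize: z = 23y1 + 10y2 + 61y3 + 12y4 + 22y5

Subject to:
  C1: -2y1 - 4y3 - y4 - 4y5 ≤ -8
  C2: -2y1 - y2 - 4y3 - 4y5 ≤ -9
  y1, y2, y3, y4, y5 ≥ 0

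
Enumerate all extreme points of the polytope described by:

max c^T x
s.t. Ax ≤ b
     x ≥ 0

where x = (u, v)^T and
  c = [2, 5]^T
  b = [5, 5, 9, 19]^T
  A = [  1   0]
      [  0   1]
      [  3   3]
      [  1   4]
Each vertex is the intersection of two constraint boundaries that also satisfies all remaining constraints:
  u = 0 and v = 0 → (0, 0)
  3u + 3v = 9 and v = 0 → (3, 0)
  3u + 3v = 9 and u = 0 → (0, 3)

Vertices: (0, 0), (3, 0), (0, 3)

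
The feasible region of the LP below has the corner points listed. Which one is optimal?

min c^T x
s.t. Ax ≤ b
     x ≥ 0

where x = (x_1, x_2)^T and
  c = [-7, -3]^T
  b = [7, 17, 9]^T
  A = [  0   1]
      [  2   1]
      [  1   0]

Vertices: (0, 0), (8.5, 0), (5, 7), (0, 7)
(8.5, 0) with z = -59.5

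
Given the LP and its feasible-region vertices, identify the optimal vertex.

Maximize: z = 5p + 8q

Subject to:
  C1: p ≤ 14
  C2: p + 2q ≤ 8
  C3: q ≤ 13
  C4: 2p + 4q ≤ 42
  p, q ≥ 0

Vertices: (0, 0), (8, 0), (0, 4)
(8, 0) with z = 40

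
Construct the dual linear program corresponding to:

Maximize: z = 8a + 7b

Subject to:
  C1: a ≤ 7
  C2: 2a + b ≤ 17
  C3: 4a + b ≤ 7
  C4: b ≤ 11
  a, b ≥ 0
Minimize: z = 7y1 + 17y2 + 7y3 + 11y4

Subject to:
  C1: -y1 - 2y2 - 4y3 ≤ -8
  C2: -y2 - y3 - y4 ≤ -7
  y1, y2, y3, y4 ≥ 0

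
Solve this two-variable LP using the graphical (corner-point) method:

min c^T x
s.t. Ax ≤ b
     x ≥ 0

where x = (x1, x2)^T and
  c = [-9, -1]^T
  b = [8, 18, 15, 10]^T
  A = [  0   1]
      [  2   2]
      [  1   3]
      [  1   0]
Each vertex is the intersection of two constraint boundaries that also satisfies all remaining constraints:
  x1 = 0 and x2 = 0 → (0, 0)
  2x1 + 2x2 = 18 and x2 = 0 → (9, 0)
  2x1 + 2x2 = 18 and x1 + 3x2 = 15 → (6, 3)
  x1 + 3x2 = 15 and x1 = 0 → (0, 5)

Evaluating z = -9x1 - x2 at each vertex:
  (0, 0): z = 0
  (9, 0): z = -81
  (6, 3): z = -57
  (0, 5): z = -5

The minimum is at (9, 0) with z = -81.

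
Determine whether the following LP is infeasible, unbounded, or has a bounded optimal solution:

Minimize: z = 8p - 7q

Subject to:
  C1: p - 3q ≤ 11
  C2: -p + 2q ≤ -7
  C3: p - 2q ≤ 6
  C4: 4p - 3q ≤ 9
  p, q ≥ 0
C3 requires p - 2q ≤ 6, while C2 (-p + 2q ≤ -7) is equivalent to p - 2q ≥ 7. Together they would need 7 ≤ p - 2q ≤ 6, which is impossible since 7 > 6. No point satisfies all constraints.

The feasible region is empty; the LP is infeasible.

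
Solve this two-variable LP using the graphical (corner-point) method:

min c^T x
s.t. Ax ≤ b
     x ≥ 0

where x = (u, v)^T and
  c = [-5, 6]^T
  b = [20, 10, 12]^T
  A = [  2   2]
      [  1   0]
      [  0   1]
Each vertex is the intersection of two constraint boundaries that also satisfies all remaining constraints:
  u = 0 and v = 0 → (0, 0)
  2u + 2v = 20 and u = 10 → (10, 0)
  2u + 2v = 20 and u = 0 → (0, 10)

Evaluating z = -5u + 6v at each vertex:
  (0, 0): z = 0
  (10, 0): z = -50
  (0, 10): z = 60

The minimum is at (10, 0) with z = -50.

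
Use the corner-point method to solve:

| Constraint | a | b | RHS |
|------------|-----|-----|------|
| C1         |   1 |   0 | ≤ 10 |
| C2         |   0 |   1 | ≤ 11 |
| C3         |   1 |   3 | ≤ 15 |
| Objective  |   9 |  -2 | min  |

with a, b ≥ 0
Each vertex is the intersection of two constraint boundaries that also satisfies all remaining constraints:
  a = 0 and b = 0 → (0, 0)
  a = 10 and b = 0 → (10, 0)
  a = 10 and a + 3b = 15 → (10, 1.667)
  a + 3b = 15 and a = 0 → (0, 5)

Evaluating z = 9a - 2b at each vertex:
  (0, 0): z = 0
  (10, 0): z = 90
  (10, 1.667): z = 86.67
  (0, 5): z = -10

The minimum is at (0, 5) with z = -10.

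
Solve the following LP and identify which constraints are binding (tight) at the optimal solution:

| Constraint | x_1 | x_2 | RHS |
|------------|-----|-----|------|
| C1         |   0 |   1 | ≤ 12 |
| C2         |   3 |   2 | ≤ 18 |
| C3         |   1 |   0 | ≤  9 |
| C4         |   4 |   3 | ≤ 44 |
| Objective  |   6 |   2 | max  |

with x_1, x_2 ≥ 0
Optimal: x_1 = 6, x_2 = 0
Slack at optimum:
  C1: slack = 12
  C2: slack = 0 (binding)
  C3: slack = 3
  C4: slack = 20
  x_1 ≥ 0: x_1 = 6
  x_2 ≥ 0: x_2 = 0 (binding)
Binding constraints: C2, x_2 ≥ 0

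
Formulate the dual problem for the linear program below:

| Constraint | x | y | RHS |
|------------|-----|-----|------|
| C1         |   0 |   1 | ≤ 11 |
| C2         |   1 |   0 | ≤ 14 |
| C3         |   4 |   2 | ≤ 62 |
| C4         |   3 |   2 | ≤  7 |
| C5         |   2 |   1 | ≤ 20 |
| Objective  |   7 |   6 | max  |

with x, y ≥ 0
Minimize: z = 11y1 + 14y2 + 62y3 + 7y4 + 20y5

Subject to:
  C1: -y2 - 4y3 - 3y4 - 2y5 ≤ -7
  C2: -y1 - 2y3 - 2y4 - y5 ≤ -6
  y1, y2, y3, y4, y5 ≥ 0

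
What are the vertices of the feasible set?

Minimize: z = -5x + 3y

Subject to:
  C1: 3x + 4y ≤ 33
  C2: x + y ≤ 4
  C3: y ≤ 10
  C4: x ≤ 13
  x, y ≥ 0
Each vertex is the intersection of two constraint boundaries that also satisfies all remaining constraints:
  x = 0 and y = 0 → (0, 0)
  x + y = 4 and y = 0 → (4, 0)
  x + y = 4 and x = 0 → (0, 4)

Vertices: (0, 0), (4, 0), (0, 4)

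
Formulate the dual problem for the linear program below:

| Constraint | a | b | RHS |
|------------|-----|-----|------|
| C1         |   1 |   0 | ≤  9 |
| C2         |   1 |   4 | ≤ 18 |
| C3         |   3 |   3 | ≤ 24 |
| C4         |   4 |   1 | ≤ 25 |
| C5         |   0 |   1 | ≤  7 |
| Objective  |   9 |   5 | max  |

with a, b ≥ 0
Minimize: z = 9y1 + 18y2 + 24y3 + 25y4 + 7y5

Subject to:
  C1: -y1 - y2 - 3y3 - 4y4 ≤ -9
  C2: -4y2 - 3y3 - y4 - y5 ≤ -5
  y1, y2, y3, y4, y5 ≥ 0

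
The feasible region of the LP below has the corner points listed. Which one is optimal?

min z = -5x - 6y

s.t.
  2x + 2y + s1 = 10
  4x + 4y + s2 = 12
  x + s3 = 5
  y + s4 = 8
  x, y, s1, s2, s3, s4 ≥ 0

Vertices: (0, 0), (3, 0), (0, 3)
Evaluating z = -5x - 6y at each vertex:
  (0, 0): z = 0
  (3, 0): z = -15
  (0, 3): z = -18

The smallest value is z = -18, attained at (0, 3).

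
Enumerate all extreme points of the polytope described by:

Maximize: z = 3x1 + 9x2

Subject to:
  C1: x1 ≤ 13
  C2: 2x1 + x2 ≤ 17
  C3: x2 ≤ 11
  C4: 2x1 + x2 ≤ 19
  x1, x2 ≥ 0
Each vertex is the intersection of two constraint boundaries that also satisfies all remaining constraints:
  x1 = 0 and x2 = 0 → (0, 0)
  2x1 + x2 = 17 and x2 = 0 → (8.5, 0)
  2x1 + x2 = 17 and x2 = 11 → (3, 11)
  x2 = 11 and x1 = 0 → (0, 11)

Vertices: (0, 0), (8.5, 0), (3, 11), (0, 11)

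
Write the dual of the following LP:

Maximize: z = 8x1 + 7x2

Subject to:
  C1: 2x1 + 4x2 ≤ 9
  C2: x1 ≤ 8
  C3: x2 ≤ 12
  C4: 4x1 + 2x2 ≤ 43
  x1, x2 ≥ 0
Minimize: z = 9y1 + 8y2 + 12y3 + 43y4

Subject to:
  C1: -2y1 - y2 - 4y4 ≤ -8
  C2: -4y1 - y3 - 2y4 ≤ -7
  y1, y2, y3, y4 ≥ 0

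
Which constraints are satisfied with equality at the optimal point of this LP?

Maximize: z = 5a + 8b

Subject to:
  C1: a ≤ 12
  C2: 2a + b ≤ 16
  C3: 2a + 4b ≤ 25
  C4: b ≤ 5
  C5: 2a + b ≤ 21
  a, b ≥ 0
Optimal: a = 6.5, b = 3
Binding: C2, C3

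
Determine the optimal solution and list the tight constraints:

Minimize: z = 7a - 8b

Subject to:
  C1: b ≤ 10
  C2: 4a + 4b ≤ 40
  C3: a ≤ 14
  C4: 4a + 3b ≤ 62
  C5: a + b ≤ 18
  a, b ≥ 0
Optimal: a = 0, b = 10
Binding: C1, C2, a ≥ 0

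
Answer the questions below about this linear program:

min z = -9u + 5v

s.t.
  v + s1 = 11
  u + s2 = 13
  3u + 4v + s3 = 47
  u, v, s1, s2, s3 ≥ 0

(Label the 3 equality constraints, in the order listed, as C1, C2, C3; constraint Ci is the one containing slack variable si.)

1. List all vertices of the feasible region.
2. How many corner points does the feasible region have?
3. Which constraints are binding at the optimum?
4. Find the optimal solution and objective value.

1. (0, 0), (13, 0), (13, 2), (1, 11), (0, 11)
2. 5
3. C2, v ≥ 0
4. u = 13, v = 0, z = -117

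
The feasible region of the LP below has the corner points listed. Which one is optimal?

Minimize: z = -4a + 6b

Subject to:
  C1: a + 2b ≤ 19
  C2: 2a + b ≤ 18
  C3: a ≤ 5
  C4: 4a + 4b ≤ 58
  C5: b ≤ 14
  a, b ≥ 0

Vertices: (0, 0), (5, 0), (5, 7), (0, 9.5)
Evaluating z = -4a + 6b at each vertex:
  (0, 0): z = 0
  (5, 0): z = -20
  (5, 7): z = 22
  (0, 9.5): z = 57

The smallest value is z = -20, attained at (5, 0).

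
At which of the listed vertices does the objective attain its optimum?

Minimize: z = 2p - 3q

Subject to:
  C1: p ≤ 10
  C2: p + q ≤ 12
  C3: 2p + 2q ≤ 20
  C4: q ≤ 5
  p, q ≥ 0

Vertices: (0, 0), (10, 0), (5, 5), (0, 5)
Evaluating z = 2p - 3q at each vertex:
  (0, 0): z = 0
  (10, 0): z = 20
  (5, 5): z = -5
  (0, 5): z = -15

The smallest value is z = -15, attained at (0, 5).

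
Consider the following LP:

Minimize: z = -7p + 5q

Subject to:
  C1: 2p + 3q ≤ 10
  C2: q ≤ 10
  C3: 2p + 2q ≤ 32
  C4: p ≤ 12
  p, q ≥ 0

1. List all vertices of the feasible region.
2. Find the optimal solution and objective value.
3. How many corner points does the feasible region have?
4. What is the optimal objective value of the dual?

1. (0, 0), (5, 0), (0, 3.333)
2. p = 5, q = 0, z = -35
3. 3
4. -35 (by strong duality, equal to the primal optimum)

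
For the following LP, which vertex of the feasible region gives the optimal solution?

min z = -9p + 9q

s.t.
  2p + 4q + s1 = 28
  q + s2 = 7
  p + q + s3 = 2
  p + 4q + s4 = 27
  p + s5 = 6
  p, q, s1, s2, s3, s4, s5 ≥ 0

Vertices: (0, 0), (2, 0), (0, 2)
(2, 0) with z = -18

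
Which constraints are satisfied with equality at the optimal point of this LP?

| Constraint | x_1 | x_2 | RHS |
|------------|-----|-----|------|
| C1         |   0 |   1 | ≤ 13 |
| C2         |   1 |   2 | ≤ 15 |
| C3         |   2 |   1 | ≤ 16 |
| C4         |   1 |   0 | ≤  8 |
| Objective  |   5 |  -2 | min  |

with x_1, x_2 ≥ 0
Optimal: x_1 = 0, x_2 = 7.5
Slack at optimum:
  C1: slack = 5.5
  C2: slack = 0 (binding)
  C3: slack = 8.5
  C4: slack = 8
  x_1 ≥ 0: x_1 = 0 (binding)
  x_2 ≥ 0: x_2 = 7.5
Binding constraints: C2, x_1 ≥ 0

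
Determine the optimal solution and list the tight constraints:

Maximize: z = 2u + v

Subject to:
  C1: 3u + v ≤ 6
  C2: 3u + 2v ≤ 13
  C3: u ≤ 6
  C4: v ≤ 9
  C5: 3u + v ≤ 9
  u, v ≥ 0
Optimal: u = 0, v = 6
Slack at optimum:
  C1: slack = 0 (binding)
  C2: slack = 1
  C3: slack = 6
  C4: slack = 3
  C5: slack = 3
  u ≥ 0: u = 0 (binding)
  v ≥ 0: v = 6
Binding constraints: C1, u ≥ 0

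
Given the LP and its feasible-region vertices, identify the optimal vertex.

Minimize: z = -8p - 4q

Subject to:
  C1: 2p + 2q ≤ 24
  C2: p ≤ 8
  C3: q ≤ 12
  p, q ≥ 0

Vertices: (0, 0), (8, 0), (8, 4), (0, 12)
(8, 4) with z = -80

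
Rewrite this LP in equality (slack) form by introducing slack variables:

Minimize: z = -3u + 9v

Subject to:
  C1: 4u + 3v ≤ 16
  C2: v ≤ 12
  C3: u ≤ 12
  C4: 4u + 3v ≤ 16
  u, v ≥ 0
min z = -3u + 9v

s.t.
  4u + 3v + s1 = 16
  v + s2 = 12
  u + s3 = 12
  4u + 3v + s4 = 16
  u, v, s1, s2, s3, s4 ≥ 0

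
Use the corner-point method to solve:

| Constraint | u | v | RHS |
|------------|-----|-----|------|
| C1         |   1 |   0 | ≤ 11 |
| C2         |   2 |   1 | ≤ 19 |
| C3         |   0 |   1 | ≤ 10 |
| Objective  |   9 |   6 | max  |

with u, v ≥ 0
Each vertex is the intersection of two constraint boundaries that also satisfies all remaining constraints:
  u = 0 and v = 0 → (0, 0)
  2u + v = 19 and v = 0 → (9.5, 0)
  2u + v = 19 and v = 10 → (4.5, 10)
  v = 10 and u = 0 → (0, 10)

Evaluating z = 9u + 6v at each vertex:
  (0, 0): z = 0
  (9.5, 0): z = 85.5
  (4.5, 10): z = 100.5
  (0, 10): z = 60

The maximum is at (4.5, 10) with z = 100.5.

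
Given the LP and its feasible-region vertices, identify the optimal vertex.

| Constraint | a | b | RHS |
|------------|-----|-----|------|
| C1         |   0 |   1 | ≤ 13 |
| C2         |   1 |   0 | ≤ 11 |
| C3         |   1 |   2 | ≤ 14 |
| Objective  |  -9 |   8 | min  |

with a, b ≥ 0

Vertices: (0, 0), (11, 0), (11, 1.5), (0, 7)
Evaluating z = -9a + 8b at each vertex:
  (0, 0): z = 0
  (11, 0): z = -99
  (11, 1.5): z = -87
  (0, 7): z = 56

The smallest value is z = -99, attained at (11, 0).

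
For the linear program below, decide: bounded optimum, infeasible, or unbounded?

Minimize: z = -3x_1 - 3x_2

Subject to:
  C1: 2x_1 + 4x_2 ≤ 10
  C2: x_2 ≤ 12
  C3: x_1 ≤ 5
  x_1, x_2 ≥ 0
The point (5, 0) satisfies every constraint, so the LP is feasible; the constraints give x_1 ≤ 5 and x_2 ≤ 12, which with x_1, x_2 ≥ 0 keep the feasible region inside a bounded box. A feasible, bounded LP attains a finite optimum at a vertex.

Evaluating z = -3x_1 - 3x_2 at each vertex:
  (0, 0): z = 0
  (5, 0): z = -15
  (0, 2.5): z = -7.5

Feasible with finite optimum z* = -15 at (5, 0).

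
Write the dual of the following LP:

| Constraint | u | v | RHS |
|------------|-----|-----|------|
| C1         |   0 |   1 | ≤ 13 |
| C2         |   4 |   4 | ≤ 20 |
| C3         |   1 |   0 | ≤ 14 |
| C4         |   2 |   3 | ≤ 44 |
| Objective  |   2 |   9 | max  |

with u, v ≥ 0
Minimize: z = 13y1 + 20y2 + 14y3 + 44y4

Subject to:
  C1: -4y2 - y3 - 2y4 ≤ -2
  C2: -y1 - 4y2 - 3y4 ≤ -9
  y1, y2, y3, y4 ≥ 0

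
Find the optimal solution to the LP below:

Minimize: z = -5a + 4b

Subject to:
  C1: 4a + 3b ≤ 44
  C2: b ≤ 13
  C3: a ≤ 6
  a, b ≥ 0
Each vertex is the intersection of two constraint boundaries that also satisfies all remaining constraints:
  a = 0 and b = 0 → (0, 0)
  a = 6 and b = 0 → (6, 0)
  4a + 3b = 44 and a = 6 → (6, 6.667)
  4a + 3b = 44 and b = 13 → (1.25, 13)
  b = 13 and a = 0 → (0, 13)

Evaluating z = -5a + 4b at each vertex:
  (0, 0): z = 0
  (6, 0): z = -30
  (6, 6.667): z = -3.333
  (1.25, 13): z = 45.75
  (0, 13): z = 52

The minimum is at (6, 0) with z = -30.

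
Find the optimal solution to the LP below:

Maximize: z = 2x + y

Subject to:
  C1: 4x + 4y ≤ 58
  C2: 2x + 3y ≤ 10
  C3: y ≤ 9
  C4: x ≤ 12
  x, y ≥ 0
Each vertex is the intersection of two constraint boundaries that also satisfies all remaining constraints:
  x = 0 and y = 0 → (0, 0)
  2x + 3y = 10 and y = 0 → (5, 0)
  2x + 3y = 10 and x = 0 → (0, 3.333)

Evaluating z = 2x + y at each vertex:
  (0, 0): z = 0
  (5, 0): z = 10
  (0, 3.333): z = 3.333

The maximum is at (5, 0) with z = 10.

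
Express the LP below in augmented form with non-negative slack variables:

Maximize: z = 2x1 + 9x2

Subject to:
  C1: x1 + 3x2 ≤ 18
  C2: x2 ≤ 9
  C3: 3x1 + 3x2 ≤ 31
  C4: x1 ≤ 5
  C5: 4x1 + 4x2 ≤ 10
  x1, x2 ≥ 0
max z = 2x1 + 9x2

s.t.
  x1 + 3x2 + s1 = 18
  x2 + s2 = 9
  3x1 + 3x2 + s3 = 31
  x1 + s4 = 5
  4x1 + 4x2 + s5 = 10
  x1, x2, s1, s2, s3, s4, s5 ≥ 0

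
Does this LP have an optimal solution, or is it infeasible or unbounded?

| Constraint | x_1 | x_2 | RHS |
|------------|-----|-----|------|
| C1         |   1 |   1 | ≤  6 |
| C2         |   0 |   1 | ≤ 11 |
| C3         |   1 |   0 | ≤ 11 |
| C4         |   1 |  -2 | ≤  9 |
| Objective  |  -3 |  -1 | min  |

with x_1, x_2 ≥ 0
The point (6, 0) satisfies every constraint, so the LP is feasible; the constraints give x_1 ≤ 11 and x_2 ≤ 11, which with x_1, x_2 ≥ 0 keep the feasible region inside a bounded box. A feasible, bounded LP attains a finite optimum at a vertex.

Evaluating z = -3x_1 - x_2 at each vertex:
  (0, 0): z = 0
  (6, 0): z = -18
  (0, 6): z = -6

Feasible with finite optimum z* = -18 at (6, 0).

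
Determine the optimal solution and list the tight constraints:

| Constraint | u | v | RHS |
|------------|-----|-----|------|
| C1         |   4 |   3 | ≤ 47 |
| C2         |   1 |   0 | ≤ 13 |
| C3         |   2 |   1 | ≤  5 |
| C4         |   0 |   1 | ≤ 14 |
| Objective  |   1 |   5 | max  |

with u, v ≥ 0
Optimal: u = 0, v = 5
Binding: C3, u ≥ 0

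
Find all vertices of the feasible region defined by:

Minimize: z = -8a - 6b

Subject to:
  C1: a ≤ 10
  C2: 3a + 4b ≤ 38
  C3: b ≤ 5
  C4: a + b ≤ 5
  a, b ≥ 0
Each vertex is the intersection of two constraint boundaries that also satisfies all remaining constraints:
  a = 0 and b = 0 → (0, 0)
  a + b = 5 and b = 0 → (5, 0)
  b = 5 and a + b = 5 → (0, 5)

Vertices: (0, 0), (5, 0), (0, 5)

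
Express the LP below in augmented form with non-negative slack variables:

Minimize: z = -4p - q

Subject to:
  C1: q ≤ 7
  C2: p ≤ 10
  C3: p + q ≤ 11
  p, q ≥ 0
min z = -4p - q

s.t.
  q + s1 = 7
  p + s2 = 10
  p + q + s3 = 11
  p, q, s1, s2, s3 ≥ 0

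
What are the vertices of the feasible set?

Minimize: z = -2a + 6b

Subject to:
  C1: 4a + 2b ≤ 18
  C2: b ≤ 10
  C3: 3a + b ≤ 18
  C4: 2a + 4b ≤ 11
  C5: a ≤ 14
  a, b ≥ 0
Each vertex is the intersection of two constraint boundaries that also satisfies all remaining constraints:
  a = 0 and b = 0 → (0, 0)
  4a + 2b = 18 and b = 0 → (4.5, 0)
  4a + 2b = 18 and 2a + 4b = 11 → (4.167, 0.6667)
  2a + 4b = 11 and a = 0 → (0, 2.75)

Vertices: (0, 0), (4.5, 0), (4.167, 0.6667), (0, 2.75)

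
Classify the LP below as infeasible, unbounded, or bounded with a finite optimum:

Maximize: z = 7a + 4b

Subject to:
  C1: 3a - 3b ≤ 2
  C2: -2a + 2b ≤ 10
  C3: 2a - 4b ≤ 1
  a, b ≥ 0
Feasible point: (0, 0) satisfies every constraint, so the LP is feasible.
Direction d = (1, 1): for each constraint row a, a·d ≤ 0 —
  (3)(1) + (-3)(1) = 0 ≤ 0
  (-2)(1) + (2)(1) = 0 ≤ 0
  (2)(1) + (-4)(1) = -2 ≤ 0
and d ≥ 0, so (0, 0) + t·d stays feasible for every t ≥ 0. Along this ray z = 7a + 4b changes by 11 per unit t, so z → +∞.

Unbounded — the objective can increase without bound over the feasible region.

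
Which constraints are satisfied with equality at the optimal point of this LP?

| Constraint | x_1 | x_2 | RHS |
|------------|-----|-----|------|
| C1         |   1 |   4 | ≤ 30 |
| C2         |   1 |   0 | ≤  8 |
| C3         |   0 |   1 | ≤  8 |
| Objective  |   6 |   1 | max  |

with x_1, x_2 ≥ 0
Optimal: x_1 = 8, x_2 = 5.5
Binding: C1, C2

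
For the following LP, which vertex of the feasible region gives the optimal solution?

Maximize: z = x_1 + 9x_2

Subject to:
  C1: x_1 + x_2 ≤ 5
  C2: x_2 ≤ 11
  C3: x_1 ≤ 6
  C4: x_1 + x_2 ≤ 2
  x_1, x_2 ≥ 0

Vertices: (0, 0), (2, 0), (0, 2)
Evaluating z = x_1 + 9x_2 at each vertex:
  (0, 0): z = 0
  (2, 0): z = 2
  (0, 2): z = 18

The largest value is z = 18, attained at (0, 2).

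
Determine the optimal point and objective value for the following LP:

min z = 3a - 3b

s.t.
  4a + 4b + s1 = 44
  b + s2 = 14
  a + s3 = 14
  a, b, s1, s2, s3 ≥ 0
a = 0, b = 11, z = -33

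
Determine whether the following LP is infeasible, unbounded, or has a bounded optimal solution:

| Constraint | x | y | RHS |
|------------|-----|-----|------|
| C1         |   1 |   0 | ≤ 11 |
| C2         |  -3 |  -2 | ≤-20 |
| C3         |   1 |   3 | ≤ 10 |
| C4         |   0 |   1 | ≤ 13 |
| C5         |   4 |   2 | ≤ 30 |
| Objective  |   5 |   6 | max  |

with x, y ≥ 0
The point (7, 1) satisfies every constraint, so the LP is feasible; the constraints give x ≤ 11 and y ≤ 13, which with x, y ≥ 0 keep the feasible region inside a bounded box. A feasible, bounded LP attains a finite optimum at a vertex.

Evaluating z = 5x + 6y at each vertex:
  (6.667, 0): z = 33.33
  (7.5, 0): z = 37.5
  (7, 1): z = 41
  (5.714, 1.429): z = 37.14

Feasible with finite optimum z* = 41 at (7, 1).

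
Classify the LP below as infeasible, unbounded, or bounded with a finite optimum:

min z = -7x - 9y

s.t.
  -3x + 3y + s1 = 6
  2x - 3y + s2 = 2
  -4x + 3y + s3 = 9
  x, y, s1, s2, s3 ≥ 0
Feasible point: (0, 0) satisfies every constraint, so the LP is feasible.
Direction d = (1, 1): for each constraint row a, a·d ≤ 0 —
  (-3)(1) + (3)(1) = 0 ≤ 0
  (2)(1) + (-3)(1) = -1 ≤ 0
  (-4)(1) + (3)(1) = -1 ≤ 0
and d ≥ 0, so (0, 0) + t·d stays feasible for every t ≥ 0. Along this ray z = -7x - 9y changes by -16 per unit t, so z → −∞.

Unbounded: there is a feasible ray along which z → −∞.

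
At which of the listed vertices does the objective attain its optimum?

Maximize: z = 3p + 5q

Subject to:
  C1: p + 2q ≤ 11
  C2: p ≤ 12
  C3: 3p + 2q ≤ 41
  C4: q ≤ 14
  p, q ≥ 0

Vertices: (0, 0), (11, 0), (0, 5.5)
(11, 0) with z = 33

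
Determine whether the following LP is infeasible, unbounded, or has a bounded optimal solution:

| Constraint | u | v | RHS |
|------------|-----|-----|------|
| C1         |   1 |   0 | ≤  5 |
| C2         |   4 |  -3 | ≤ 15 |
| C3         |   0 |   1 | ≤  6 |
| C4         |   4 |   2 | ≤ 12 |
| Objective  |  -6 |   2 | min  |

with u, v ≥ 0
The point (3, 0) satisfies every constraint, so the LP is feasible; the constraints give u ≤ 5 and v ≤ 6, which with u, v ≥ 0 keep the feasible region inside a bounded box. A feasible, bounded LP attains a finite optimum at a vertex.

The LP has an optimal solution: (3, 0) with z = -18.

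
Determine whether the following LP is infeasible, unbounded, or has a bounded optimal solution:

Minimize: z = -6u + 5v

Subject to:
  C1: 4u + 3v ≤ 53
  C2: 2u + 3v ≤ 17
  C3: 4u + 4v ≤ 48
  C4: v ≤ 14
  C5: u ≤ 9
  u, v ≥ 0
The point (8.5, 0) satisfies every constraint, so the LP is feasible; the constraints give u ≤ 9 and v ≤ 14, which with u, v ≥ 0 keep the feasible region inside a bounded box. A feasible, bounded LP attains a finite optimum at a vertex.

Evaluating z = -6u + 5v at each vertex:
  (0, 0): z = 0
  (8.5, 0): z = -51
  (0, 5.667): z = 28.33

The LP has an optimal solution: (8.5, 0) with z = -51.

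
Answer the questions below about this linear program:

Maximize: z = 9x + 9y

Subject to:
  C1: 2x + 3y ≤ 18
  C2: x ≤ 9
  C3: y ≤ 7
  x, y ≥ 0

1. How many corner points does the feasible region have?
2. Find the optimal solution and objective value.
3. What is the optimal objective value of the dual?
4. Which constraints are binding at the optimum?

1. 3
2. x = 9, y = 0, z = 81
3. 81 (by strong duality, equal to the primal optimum)
4. C1, C2, y ≥ 0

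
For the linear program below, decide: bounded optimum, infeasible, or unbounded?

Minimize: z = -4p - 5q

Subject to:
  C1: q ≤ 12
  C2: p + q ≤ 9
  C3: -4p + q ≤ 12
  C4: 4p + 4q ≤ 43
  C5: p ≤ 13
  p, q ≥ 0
The point (0, 9) satisfies every constraint, so the LP is feasible; the constraints give p ≤ 13 and q ≤ 12, which with p, q ≥ 0 keep the feasible region inside a bounded box. A feasible, bounded LP attains a finite optimum at a vertex.

Feasible with finite optimum z* = -45 at (0, 9).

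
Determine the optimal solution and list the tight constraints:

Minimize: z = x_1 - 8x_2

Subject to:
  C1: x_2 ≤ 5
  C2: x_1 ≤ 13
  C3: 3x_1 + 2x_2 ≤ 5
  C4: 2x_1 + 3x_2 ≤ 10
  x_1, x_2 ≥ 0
Optimal: x_1 = 0, x_2 = 2.5
Slack at optimum:
  C1: slack = 2.5
  C2: slack = 13
  C3: slack = 0 (binding)
  C4: slack = 2.5
  x_1 ≥ 0: x_1 = 0 (binding)
  x_2 ≥ 0: x_2 = 2.5
Binding constraints: C3, x_1 ≥ 0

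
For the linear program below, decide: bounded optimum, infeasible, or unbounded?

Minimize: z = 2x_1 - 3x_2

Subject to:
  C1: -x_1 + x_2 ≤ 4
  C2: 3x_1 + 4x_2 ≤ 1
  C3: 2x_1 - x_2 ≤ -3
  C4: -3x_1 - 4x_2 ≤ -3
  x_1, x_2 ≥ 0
C2 requires 3x_1 + 4x_2 ≤ 1, while C4 (-3x_1 - 4x_2 ≤ -3) is equivalent to 3x_1 + 4x_2 ≥ 3. Together they would need 3 ≤ 3x_1 + 4x_2 ≤ 1, which is impossible since 3 > 1. No point satisfies all constraints.

Infeasible: no point satisfies all constraints simultaneously.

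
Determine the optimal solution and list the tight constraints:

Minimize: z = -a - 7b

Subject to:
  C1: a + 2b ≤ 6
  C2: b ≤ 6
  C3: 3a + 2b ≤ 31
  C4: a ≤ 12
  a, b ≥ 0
Optimal: a = 0, b = 3
Binding: C1, a ≥ 0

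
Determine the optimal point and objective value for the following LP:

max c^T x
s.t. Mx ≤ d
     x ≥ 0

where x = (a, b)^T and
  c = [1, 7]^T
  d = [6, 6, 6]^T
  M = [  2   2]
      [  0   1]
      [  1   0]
Each vertex is the intersection of two constraint boundaries that also satisfies all remaining constraints:
  a = 0 and b = 0 → (0, 0)
  2a + 2b = 6 and b = 0 → (3, 0)
  2a + 2b = 6 and a = 0 → (0, 3)

Evaluating z = a + 7b at each vertex:
  (0, 0): z = 0
  (3, 0): z = 3
  (0, 3): z = 21

The maximum is at (0, 3) with z = 21.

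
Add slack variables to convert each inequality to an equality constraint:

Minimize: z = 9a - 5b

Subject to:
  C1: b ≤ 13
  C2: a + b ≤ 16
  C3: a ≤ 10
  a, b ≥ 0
min z = 9a - 5b

s.t.
  b + s1 = 13
  a + b + s2 = 16
  a + s3 = 10
  a, b, s1, s2, s3 ≥ 0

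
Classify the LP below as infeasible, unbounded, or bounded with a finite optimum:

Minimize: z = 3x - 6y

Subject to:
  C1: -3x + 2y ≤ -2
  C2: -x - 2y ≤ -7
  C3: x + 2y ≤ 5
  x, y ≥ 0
C3 requires x + 2y ≤ 5, while C2 (-x - 2y ≤ -7) is equivalent to x + 2y ≥ 7. Together they would need 7 ≤ x + 2y ≤ 5, which is impossible since 7 > 5. No point satisfies all constraints.

Infeasible: no point satisfies all constraints simultaneously.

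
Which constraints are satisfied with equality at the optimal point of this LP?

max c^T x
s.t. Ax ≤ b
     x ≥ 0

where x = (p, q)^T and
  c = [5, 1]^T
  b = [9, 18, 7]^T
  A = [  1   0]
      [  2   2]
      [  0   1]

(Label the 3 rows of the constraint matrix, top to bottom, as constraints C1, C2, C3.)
Optimal: p = 9, q = 0
Slack at optimum:
  C1: slack = 0 (binding)
  C2: slack = 0 (binding)
  C3: slack = 7
  p ≥ 0: p = 9
  q ≥ 0: q = 0 (binding)
Binding constraints: C1, C2, q ≥ 0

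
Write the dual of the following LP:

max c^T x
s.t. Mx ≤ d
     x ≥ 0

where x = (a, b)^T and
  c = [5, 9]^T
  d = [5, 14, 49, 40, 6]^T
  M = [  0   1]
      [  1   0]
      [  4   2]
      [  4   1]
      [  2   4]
Minimize: z = 5y1 + 14y2 + 49y3 + 40y4 + 6y5

Subject to:
  C1: -y2 - 4y3 - 4y4 - 2y5 ≤ -5
  C2: -y1 - 2y3 - y4 - 4y5 ≤ -9
  y1, y2, y3, y4, y5 ≥ 0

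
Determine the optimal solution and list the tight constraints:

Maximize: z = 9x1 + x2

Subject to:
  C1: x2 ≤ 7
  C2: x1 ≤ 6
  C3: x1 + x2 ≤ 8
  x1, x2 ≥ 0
Optimal: x1 = 6, x2 = 2
Slack at optimum:
  C1: slack = 5
  C2: slack = 0 (binding)
  C3: slack = 0 (binding)
  x1 ≥ 0: x1 = 6
  x2 ≥ 0: x2 = 2
Binding constraints: C2, C3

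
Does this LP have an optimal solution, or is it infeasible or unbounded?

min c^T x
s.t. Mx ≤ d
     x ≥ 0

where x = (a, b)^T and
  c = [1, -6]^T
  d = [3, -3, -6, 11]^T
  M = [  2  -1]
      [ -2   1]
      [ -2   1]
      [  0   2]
One constraint requires 2a - b ≤ 3, while the constraint -2a + b ≤ -6 is equivalent to 2a - b ≥ 6. Together they would need 6 ≤ 2a - b ≤ 3, which is impossible since 6 > 3. No point satisfies all constraints.

Infeasible — the constraint set is empty.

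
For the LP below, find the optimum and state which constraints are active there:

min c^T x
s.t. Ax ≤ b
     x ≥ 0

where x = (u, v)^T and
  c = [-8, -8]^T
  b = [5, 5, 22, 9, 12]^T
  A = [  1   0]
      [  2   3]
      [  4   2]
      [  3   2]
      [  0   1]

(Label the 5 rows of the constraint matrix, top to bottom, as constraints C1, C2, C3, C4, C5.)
Optimal: u = 2.5, v = 0
Slack at optimum:
  C1: slack = 2.5
  C2: slack = 0 (binding)
  C3: slack = 12
  C4: slack = 1.5
  C5: slack = 12
  u ≥ 0: u = 2.5
  v ≥ 0: v = 0 (binding)
Binding constraints: C2, v ≥ 0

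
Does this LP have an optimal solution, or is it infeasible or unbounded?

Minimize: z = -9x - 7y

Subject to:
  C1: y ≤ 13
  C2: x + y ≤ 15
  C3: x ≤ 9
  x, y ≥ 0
The point (9, 6) satisfies every constraint, so the LP is feasible; the constraints give x ≤ 9 and y ≤ 13, which with x, y ≥ 0 keep the feasible region inside a bounded box. A feasible, bounded LP attains a finite optimum at a vertex.

Evaluating z = -9x - 7y at each vertex:
  (0, 0): z = 0
  (9, 0): z = -81
  (9, 6): z = -123
  (2, 13): z = -109
  (0, 13): z = -91

Bounded optimum: z* = -123 at (9, 6).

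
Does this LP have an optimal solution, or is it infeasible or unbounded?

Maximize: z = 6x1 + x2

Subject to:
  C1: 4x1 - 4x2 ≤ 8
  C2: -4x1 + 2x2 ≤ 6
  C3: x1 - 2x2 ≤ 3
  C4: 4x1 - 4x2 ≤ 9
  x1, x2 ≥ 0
Feasible point: (0, 0) satisfies every constraint, so the LP is feasible.
Direction d = (1, 1): for each constraint row a, a·d ≤ 0 —
  (4)(1) + (-4)(1) = 0 ≤ 0
  (-4)(1) + (2)(1) = -2 ≤ 0
  (1)(1) + (-2)(1) = -1 ≤ 0
  (4)(1) + (-4)(1) = 0 ≤ 0
and d ≥ 0, so (0, 0) + t·d stays feasible for every t ≥ 0. Along this ray z = 6x1 + x2 changes by 7 per unit t, so z → +∞.

The LP is unbounded; z can be made arbitrarily large.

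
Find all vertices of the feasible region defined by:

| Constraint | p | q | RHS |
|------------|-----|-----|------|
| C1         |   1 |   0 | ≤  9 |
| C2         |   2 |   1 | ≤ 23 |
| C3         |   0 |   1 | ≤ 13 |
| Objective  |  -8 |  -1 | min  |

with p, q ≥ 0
Each vertex is the intersection of two constraint boundaries that also satisfies all remaining constraints:
  p = 0 and q = 0 → (0, 0)
  p = 9 and q = 0 → (9, 0)
  p = 9 and 2p + q = 23 → (9, 5)
  2p + q = 23 and q = 13 → (5, 13)
  q = 13 and p = 0 → (0, 13)

Vertices: (0, 0), (9, 0), (9, 5), (5, 13), (0, 13)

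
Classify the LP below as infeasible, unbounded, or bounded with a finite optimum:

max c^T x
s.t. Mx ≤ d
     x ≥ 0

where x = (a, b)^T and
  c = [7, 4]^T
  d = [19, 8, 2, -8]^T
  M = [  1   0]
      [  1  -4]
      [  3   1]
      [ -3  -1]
One constraint requires 3a + b ≤ 2, while the constraint -3a - b ≤ -8 is equivalent to 3a + b ≥ 8. Together they would need 8 ≤ 3a + b ≤ 2, which is impossible since 8 > 2. No point satisfies all constraints.

Infeasible: no point satisfies all constraints simultaneously.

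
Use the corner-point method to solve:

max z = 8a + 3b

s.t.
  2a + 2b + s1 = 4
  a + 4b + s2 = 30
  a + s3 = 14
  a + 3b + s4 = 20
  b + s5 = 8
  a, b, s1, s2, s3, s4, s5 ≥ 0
a = 2, b = 0, z = 16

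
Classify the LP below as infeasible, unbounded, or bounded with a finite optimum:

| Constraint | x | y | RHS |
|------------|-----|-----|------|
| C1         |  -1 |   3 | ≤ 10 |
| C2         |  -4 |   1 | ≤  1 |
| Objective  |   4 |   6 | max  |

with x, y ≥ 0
Feasible point: (0, 0) satisfies every constraint, so the LP is feasible.
Direction d = (1, 0): for each constraint row a, a·d ≤ 0 —
  (-1)(1) + (3)(0) = -1 ≤ 0
  (-4)(1) + (1)(0) = -4 ≤ 0
and d ≥ 0, so (0, 0) + t·d stays feasible for every t ≥ 0. Along this ray z = 4x + 6y changes by 4 per unit t, so z → +∞.

The LP is unbounded; z can be made arbitrarily large.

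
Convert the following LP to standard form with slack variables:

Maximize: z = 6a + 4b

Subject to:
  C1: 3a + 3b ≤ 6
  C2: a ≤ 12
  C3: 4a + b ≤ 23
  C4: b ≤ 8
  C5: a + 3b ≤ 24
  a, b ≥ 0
max z = 6a + 4b

s.t.
  3a + 3b + s1 = 6
  a + s2 = 12
  4a + b + s3 = 23
  b + s4 = 8
  a + 3b + s5 = 24
  a, b, s1, s2, s3, s4, s5 ≥ 0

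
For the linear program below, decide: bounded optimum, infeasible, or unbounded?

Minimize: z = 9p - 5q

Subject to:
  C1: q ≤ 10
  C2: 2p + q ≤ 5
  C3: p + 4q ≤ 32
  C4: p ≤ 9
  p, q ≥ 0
The point (0, 5) satisfies every constraint, so the LP is feasible; the constraints give p ≤ 9 and q ≤ 10, which with p, q ≥ 0 keep the feasible region inside a bounded box. A feasible, bounded LP attains a finite optimum at a vertex.

Evaluating z = 9p - 5q at each vertex:
  (0, 0): z = 0
  (2.5, 0): z = 22.5
  (0, 5): z = -25

Bounded optimum: z* = -25 at (0, 5).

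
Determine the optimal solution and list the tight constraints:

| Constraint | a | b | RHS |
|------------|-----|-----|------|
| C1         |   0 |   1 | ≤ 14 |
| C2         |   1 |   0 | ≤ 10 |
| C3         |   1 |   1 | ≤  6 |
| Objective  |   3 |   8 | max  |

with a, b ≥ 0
Optimal: a = 0, b = 6
Binding: C3, a ≥ 0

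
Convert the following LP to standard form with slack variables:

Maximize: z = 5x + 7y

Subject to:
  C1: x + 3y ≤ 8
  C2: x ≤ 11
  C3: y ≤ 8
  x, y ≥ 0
max z = 5x + 7y

s.t.
  x + 3y + s1 = 8
  x + s2 = 11
  y + s3 = 8
  x, y, s1, s2, s3 ≥ 0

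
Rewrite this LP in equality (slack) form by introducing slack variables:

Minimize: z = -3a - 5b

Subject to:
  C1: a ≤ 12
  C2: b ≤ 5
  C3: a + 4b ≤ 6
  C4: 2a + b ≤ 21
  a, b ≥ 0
min z = -3a - 5b

s.t.
  a + s1 = 12
  b + s2 = 5
  a + 4b + s3 = 6
  2a + b + s4 = 21
  a, b, s1, s2, s3, s4 ≥ 0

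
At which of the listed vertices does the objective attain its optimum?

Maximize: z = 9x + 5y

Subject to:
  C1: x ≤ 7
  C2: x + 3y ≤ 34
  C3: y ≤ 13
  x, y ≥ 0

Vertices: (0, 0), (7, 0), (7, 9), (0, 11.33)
Evaluating z = 9x + 5y at each vertex:
  (0, 0): z = 0
  (7, 0): z = 63
  (7, 9): z = 108
  (0, 11.33): z = 56.67

The largest value is z = 108, attained at (7, 9).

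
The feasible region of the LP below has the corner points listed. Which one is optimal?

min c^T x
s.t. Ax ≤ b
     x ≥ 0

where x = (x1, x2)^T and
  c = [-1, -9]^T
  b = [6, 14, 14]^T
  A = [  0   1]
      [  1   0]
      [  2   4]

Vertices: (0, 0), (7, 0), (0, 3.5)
(0, 3.5) with z = -31.5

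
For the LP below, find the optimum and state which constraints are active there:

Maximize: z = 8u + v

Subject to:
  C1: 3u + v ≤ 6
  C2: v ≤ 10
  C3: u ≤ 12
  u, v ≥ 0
Optimal: u = 2, v = 0
Slack at optimum:
  C1: slack = 0 (binding)
  C2: slack = 10
  C3: slack = 10
  u ≥ 0: u = 2
  v ≥ 0: v = 0 (binding)
Binding constraints: C1, v ≥ 0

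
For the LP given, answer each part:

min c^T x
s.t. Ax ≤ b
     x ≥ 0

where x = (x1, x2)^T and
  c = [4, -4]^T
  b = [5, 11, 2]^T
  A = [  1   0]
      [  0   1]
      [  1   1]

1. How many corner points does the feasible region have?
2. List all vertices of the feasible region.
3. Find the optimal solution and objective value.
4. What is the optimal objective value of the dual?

1. 3
2. (0, 0), (2, 0), (0, 2)
3. x1 = 0, x2 = 2, z = -8
4. -8 (by strong duality, equal to the primal optimum)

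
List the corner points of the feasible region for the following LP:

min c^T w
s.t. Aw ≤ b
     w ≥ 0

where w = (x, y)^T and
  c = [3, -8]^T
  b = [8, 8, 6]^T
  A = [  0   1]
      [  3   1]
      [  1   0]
Each vertex is the intersection of two constraint boundaries that also satisfies all remaining constraints:
  x = 0 and y = 0 → (0, 0)
  3x + y = 8 and y = 0 → (2.667, 0)
  y = 8 and 3x + y = 8 → (0, 8)

Vertices: (0, 0), (2.667, 0), (0, 8)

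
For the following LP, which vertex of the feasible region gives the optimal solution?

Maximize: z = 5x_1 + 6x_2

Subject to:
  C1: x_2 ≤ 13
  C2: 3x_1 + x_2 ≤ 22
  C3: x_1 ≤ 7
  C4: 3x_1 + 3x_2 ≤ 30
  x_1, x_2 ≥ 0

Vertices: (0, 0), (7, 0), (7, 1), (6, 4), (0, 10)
(0, 10) with z = 60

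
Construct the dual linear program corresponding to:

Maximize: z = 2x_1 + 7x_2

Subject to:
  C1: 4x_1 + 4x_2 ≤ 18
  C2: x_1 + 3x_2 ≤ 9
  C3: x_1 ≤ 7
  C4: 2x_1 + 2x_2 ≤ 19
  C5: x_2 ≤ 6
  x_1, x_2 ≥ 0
Minimize: z = 18y1 + 9y2 + 7y3 + 19y4 + 6y5

Subject to:
  C1: -4y1 - y2 - y3 - 2y4 ≤ -2
  C2: -4y1 - 3y2 - 2y4 - y5 ≤ -7
  y1, y2, y3, y4, y5 ≥ 0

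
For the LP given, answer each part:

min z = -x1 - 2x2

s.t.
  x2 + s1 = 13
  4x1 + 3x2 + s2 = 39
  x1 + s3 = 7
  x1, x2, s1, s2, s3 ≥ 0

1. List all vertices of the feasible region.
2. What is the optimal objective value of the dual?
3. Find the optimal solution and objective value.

1. (0, 0), (7, 0), (7, 3.667), (0, 13)
2. -26 (by strong duality, equal to the primal optimum)
3. x1 = 0, x2 = 13, z = -26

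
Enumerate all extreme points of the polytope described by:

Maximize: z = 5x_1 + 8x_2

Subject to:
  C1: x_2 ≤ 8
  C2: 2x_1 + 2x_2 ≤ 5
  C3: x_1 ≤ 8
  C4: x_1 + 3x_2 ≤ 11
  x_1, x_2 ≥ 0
Each vertex is the intersection of two constraint boundaries that also satisfies all remaining constraints:
  x_1 = 0 and x_2 = 0 → (0, 0)
  2x_1 + 2x_2 = 5 and x_2 = 0 → (2.5, 0)
  2x_1 + 2x_2 = 5 and x_1 = 0 → (0, 2.5)

Vertices: (0, 0), (2.5, 0), (0, 2.5)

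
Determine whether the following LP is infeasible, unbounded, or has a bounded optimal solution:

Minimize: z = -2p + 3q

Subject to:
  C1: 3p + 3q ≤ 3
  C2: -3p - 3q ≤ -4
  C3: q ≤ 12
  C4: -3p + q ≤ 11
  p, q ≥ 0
C1 requires 3p + 3q ≤ 3, while C2 (-3p - 3q ≤ -4) is equivalent to 3p + 3q ≥ 4. Together they would need 4 ≤ 3p + 3q ≤ 3, which is impossible since 4 > 3. No point satisfies all constraints.

Infeasible: no point satisfies all constraints simultaneously.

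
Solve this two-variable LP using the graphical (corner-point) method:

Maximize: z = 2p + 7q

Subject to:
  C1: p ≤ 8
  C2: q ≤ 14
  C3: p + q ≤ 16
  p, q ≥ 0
Each vertex is the intersection of two constraint boundaries that also satisfies all remaining constraints:
  p = 0 and q = 0 → (0, 0)
  p = 8 and q = 0 → (8, 0)
  p = 8 and p + q = 16 → (8, 8)
  q = 14 and p + q = 16 → (2, 14)
  q = 14 and p = 0 → (0, 14)

Evaluating z = 2p + 7q at each vertex:
  (0, 0): z = 0
  (8, 0): z = 16
  (8, 8): z = 72
  (2, 14): z = 102
  (0, 14): z = 98

The maximum is at (2, 14) with z = 102.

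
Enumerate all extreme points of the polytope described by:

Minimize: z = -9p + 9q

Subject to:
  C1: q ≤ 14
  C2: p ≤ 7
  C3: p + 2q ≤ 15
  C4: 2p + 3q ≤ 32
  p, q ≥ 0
Each vertex is the intersection of two constraint boundaries that also satisfies all remaining constraints:
  p = 0 and q = 0 → (0, 0)
  p = 7 and q = 0 → (7, 0)
  p = 7 and p + 2q = 15 → (7, 4)
  p + 2q = 15 and p = 0 → (0, 7.5)

Vertices: (0, 0), (7, 0), (7, 4), (0, 7.5)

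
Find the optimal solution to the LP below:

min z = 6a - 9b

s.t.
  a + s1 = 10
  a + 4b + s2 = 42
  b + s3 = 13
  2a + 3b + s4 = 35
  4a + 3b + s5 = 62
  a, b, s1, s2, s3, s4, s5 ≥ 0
Each vertex is the intersection of two constraint boundaries that also satisfies all remaining constraints:
  a = 0 and b = 0 → (0, 0)
  a = 10 and b = 0 → (10, 0)
  a = 10 and 2a + 3b = 35 → (10, 5)
  a + 4b = 42 and 2a + 3b = 35 → (2.8, 9.8)
  a + 4b = 42 and a = 0 → (0, 10.5)

Evaluating z = 6a - 9b at each vertex:
  (0, 0): z = 0
  (10, 0): z = 60
  (10, 5): z = 15
  (2.8, 9.8): z = -71.4
  (0, 10.5): z = -94.5

The minimum is at (0, 10.5) with z = -94.5.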